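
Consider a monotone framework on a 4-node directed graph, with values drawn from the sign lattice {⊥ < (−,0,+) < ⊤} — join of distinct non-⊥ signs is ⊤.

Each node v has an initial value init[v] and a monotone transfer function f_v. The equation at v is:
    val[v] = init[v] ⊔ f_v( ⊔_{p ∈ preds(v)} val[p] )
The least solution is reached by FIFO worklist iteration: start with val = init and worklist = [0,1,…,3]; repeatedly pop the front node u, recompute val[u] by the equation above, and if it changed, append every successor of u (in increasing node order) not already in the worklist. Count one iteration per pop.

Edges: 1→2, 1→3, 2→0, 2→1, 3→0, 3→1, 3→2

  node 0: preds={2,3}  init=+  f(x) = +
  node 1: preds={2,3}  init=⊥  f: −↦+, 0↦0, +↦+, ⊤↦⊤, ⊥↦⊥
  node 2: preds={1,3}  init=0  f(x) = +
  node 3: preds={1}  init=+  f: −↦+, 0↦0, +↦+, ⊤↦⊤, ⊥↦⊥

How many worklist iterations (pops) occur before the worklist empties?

7

Trace (7 dequeues):
  [1] u=0 | in ⊤ | out + | ==
  [2] u=1 | in ⊤ | out ⊤ | prev ⊥ | push {}
  [3] u=2 | in ⊤ | out ⊤ | prev 0 | push {0,1}
  [4] u=3 | in ⊤ | out ⊤ | prev + | push {2}
  [5] u=0 | in ⊤ | out + | ==
  [6] u=1 | in ⊤ | out ⊤ | ==
  [7] u=2 | in ⊤ | out ⊤ | ==

Converged values:
  [0] +
  [1] ⊤
  [2] ⊤
  [3] ⊤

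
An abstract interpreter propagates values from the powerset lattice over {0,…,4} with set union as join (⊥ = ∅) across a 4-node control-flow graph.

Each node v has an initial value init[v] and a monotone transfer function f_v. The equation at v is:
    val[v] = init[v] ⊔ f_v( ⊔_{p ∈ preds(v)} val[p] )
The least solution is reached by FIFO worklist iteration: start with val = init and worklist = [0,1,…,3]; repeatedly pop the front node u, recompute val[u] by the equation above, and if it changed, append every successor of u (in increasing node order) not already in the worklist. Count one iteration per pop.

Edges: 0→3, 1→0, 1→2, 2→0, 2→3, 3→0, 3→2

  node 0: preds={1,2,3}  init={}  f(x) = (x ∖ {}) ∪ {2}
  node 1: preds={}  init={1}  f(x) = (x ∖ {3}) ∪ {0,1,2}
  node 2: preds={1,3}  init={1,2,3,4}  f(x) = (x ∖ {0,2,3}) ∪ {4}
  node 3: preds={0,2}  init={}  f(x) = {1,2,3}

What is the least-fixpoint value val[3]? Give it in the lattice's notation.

{1,2,3}

Worklist (7 pops):
  #1 pop 0: in={1,2,3,4} → {1,2,3,4} (was {}); enqueue []
  #2 pop 1: in={} → {0,1,2} (was {1}); enqueue [0]
  #3 pop 2: in={0,1,2} → {1,2,3,4} (no change)
  #4 pop 3: in={1,2,3,4} → {1,2,3} (was {}); enqueue [2]
  #5 pop 0: in={0,1,2,3,4} → {0,1,2,3,4} (was {1,2,3,4}); enqueue [3]
  #6 pop 2: in={0,1,2,3} → {1,2,3,4} (no change)
  #7 pop 3: in={0,1,2,3,4} → {1,2,3} (no change)

Fixpoint:
  val[0] = {0,1,2,3,4}
  val[1] = {0,1,2}
  val[2] = {1,2,3,4}
  val[3] = {1,2,3}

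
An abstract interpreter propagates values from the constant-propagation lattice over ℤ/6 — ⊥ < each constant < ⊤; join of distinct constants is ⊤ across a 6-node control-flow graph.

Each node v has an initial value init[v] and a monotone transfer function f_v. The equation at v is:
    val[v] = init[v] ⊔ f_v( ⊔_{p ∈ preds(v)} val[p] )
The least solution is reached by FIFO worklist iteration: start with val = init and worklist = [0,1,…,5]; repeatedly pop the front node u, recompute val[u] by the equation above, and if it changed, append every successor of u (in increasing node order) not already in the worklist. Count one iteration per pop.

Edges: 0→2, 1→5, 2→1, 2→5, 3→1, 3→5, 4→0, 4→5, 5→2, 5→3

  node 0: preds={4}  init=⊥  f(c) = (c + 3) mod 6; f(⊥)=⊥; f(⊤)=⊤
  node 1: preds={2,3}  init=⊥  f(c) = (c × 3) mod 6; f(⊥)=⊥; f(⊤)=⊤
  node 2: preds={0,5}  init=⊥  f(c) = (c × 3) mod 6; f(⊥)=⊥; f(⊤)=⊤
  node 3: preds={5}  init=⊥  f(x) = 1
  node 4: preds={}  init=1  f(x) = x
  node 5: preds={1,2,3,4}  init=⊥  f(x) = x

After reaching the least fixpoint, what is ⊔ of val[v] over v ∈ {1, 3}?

Worklist (11 pops):
  #1 pop 0: in=1 → 4 (was ⊥); enqueue []
  #2 pop 1: in=⊥ → ⊥ (no change)
  #3 pop 2: in=4 → 0 (was ⊥); enqueue [1]
  #4 pop 3: in=⊥ → 1 (was ⊥); enqueue []
  #5 pop 4: in=⊥ → 1 (no change)
  #6 pop 5: in=⊤ → ⊤ (was ⊥); enqueue [2,3]
  #7 pop 1: in=⊤ → ⊤ (was ⊥); enqueue [5]
  #8 pop 2: in=⊤ → ⊤ (was 0); enqueue [1]
  #9 pop 3: in=⊤ → 1 (no change)
  #10 pop 5: in=⊤ → ⊤ (no change)
  #11 pop 1: in=⊤ → ⊤ (no change)

Fixpoint:
  val[0] = 4
  val[1] = ⊤
  val[2] = ⊤
  val[3] = 1
  val[4] = 1
  val[5] = ⊤

⊤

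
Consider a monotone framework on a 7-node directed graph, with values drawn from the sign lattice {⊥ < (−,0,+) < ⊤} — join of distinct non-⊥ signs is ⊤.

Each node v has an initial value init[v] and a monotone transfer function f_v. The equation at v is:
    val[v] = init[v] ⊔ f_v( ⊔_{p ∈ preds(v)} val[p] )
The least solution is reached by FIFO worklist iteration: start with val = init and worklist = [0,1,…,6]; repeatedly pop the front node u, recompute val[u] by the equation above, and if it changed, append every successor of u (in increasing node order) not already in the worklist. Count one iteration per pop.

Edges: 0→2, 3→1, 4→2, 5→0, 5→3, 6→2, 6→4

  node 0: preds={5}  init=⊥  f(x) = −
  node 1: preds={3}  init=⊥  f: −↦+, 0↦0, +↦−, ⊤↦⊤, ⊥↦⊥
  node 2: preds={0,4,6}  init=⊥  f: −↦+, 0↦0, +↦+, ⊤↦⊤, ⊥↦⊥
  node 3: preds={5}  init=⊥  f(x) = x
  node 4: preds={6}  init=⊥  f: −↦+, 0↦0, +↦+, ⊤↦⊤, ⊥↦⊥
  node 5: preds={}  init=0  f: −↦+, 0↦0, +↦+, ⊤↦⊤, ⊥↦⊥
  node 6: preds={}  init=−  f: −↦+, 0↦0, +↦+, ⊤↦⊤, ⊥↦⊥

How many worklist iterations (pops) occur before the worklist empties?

9

Iteration log — 9 steps:
  step 1. node 0  ⊔preds=0  new=−  old=⊥  +wl: 
  step 2. node 1  ⊔preds=⊥  new=⊥  stable
  step 3. node 2  ⊔preds=−  new=+  old=⊥  +wl: 
  step 4. node 3  ⊔preds=0  new=0  old=⊥  +wl: 1
  step 5. node 4  ⊔preds=−  new=+  old=⊥  +wl: 2
  step 6. node 5  ⊔preds=⊥  new=0  stable
  step 7. node 6  ⊔preds=⊥  new=−  stable
  step 8. node 1  ⊔preds=0  new=0  old=⊥  +wl: 
  step 9. node 2  ⊔preds=⊤  new=⊤  old=+  +wl: 

Least fixpoint reached:
  node 0: −
  node 1: 0
  node 2: ⊤
  node 3: 0
  node 4: +
  node 5: 0
  node 6: −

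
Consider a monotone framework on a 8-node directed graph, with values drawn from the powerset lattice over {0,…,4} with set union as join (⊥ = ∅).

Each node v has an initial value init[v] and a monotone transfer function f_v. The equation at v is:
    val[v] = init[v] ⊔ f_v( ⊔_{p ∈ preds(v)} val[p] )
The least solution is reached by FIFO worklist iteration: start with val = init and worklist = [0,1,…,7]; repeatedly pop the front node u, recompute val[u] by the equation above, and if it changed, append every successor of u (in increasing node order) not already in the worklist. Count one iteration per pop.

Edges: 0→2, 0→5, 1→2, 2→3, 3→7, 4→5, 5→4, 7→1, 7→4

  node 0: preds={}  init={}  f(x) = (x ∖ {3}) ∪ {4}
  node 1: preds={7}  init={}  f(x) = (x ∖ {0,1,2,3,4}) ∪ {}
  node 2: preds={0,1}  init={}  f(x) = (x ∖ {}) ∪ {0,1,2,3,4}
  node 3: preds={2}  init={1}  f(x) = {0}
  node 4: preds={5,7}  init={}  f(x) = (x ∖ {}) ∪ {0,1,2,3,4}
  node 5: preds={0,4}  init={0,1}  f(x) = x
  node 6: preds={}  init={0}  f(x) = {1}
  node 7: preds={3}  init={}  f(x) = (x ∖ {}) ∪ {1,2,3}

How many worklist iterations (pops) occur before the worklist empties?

Iteration log — 10 steps:
  step 1. node 0  ⊔preds={}  new={4}  old={}  +wl: 
  step 2. node 1  ⊔preds={}  new={}  stable
  step 3. node 2  ⊔preds={4}  new={0,1,2,3,4}  old={}  +wl: 
  step 4. node 3  ⊔preds={0,1,2,3,4}  new={0,1}  old={1}  +wl: 
  step 5. node 4  ⊔preds={0,1}  new={0,1,2,3,4}  old={}  +wl: 
  step 6. node 5  ⊔preds={0,1,2,3,4}  new={0,1,2,3,4}  old={0,1}  +wl: 4
  step 7. node 6  ⊔preds={}  new={0,1}  old={0}  +wl: 
  step 8. node 7  ⊔preds={0,1}  new={0,1,2,3}  old={}  +wl: 1
  step 9. node 4  ⊔preds={0,1,2,3,4}  new={0,1,2,3,4}  stable
  step 10. node 1  ⊔preds={0,1,2,3}  new={}  stable

Least fixpoint reached:
  node 0: {4}
  node 1: {}
  node 2: {0,1,2,3,4}
  node 3: {0,1}
  node 4: {0,1,2,3,4}
  node 5: {0,1,2,3,4}
  node 6: {0,1}
  node 7: {0,1,2,3}

10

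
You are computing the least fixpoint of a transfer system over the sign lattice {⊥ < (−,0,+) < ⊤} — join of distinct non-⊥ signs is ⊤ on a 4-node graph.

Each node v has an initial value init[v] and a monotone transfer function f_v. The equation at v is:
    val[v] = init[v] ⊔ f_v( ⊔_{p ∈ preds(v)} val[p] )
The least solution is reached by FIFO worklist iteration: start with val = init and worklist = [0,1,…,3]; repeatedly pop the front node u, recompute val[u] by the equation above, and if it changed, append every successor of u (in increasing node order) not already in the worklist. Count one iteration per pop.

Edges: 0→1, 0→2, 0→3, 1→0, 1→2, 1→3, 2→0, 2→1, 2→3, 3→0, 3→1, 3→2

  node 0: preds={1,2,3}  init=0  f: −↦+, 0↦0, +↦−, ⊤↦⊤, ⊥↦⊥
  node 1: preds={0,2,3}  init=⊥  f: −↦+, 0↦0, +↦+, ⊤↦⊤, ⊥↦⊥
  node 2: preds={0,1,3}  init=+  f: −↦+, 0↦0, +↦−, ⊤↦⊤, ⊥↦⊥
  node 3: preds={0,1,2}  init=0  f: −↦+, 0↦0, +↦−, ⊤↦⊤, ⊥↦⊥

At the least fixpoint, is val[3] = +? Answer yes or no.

Iteration log — 7 steps:
  step 1. node 0  ⊔preds=⊤  new=⊤  old=0  +wl: 
  step 2. node 1  ⊔preds=⊤  new=⊤  old=⊥  +wl: 0
  step 3. node 2  ⊔preds=⊤  new=⊤  old=+  +wl: 1
  step 4. node 3  ⊔preds=⊤  new=⊤  old=0  +wl: 2
  step 5. node 0  ⊔preds=⊤  new=⊤  stable
  step 6. node 1  ⊔preds=⊤  new=⊤  stable
  step 7. node 2  ⊔preds=⊤  new=⊤  stable

Least fixpoint reached:
  node 0: ⊤
  node 1: ⊤
  node 2: ⊤
  node 3: ⊤

no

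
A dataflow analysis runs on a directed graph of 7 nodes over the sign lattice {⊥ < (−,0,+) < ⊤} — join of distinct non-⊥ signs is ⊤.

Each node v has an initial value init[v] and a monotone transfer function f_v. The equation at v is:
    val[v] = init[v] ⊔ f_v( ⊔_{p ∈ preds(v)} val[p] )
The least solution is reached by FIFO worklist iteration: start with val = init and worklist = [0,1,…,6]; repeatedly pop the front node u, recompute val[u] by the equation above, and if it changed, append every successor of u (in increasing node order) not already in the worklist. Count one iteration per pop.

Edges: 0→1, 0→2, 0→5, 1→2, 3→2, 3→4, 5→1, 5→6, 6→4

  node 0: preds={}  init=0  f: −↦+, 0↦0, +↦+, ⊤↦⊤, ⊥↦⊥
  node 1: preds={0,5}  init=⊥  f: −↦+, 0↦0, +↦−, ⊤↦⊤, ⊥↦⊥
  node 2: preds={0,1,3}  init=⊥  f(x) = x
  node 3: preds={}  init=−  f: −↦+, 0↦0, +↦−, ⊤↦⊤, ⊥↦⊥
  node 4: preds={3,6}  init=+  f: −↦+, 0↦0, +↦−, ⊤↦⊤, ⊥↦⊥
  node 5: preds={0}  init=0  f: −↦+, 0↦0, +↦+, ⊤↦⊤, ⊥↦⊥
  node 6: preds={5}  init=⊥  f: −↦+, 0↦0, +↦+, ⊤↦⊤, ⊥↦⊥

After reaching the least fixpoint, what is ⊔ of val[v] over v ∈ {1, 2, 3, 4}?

⊤

Iteration log — 8 steps:
  step 1. node 0  ⊔preds=⊥  new=0  stable
  step 2. node 1  ⊔preds=0  new=0  old=⊥  +wl: 
  step 3. node 2  ⊔preds=⊤  new=⊤  old=⊥  +wl: 
  step 4. node 3  ⊔preds=⊥  new=−  stable
  step 5. node 4  ⊔preds=−  new=+  stable
  step 6. node 5  ⊔preds=0  new=0  stable
  step 7. node 6  ⊔preds=0  new=0  old=⊥  +wl: 4
  step 8. node 4  ⊔preds=⊤  new=⊤  old=+  +wl: 

Least fixpoint reached:
  node 0: 0
  node 1: 0
  node 2: ⊤
  node 3: −
  node 4: ⊤
  node 5: 0
  node 6: 0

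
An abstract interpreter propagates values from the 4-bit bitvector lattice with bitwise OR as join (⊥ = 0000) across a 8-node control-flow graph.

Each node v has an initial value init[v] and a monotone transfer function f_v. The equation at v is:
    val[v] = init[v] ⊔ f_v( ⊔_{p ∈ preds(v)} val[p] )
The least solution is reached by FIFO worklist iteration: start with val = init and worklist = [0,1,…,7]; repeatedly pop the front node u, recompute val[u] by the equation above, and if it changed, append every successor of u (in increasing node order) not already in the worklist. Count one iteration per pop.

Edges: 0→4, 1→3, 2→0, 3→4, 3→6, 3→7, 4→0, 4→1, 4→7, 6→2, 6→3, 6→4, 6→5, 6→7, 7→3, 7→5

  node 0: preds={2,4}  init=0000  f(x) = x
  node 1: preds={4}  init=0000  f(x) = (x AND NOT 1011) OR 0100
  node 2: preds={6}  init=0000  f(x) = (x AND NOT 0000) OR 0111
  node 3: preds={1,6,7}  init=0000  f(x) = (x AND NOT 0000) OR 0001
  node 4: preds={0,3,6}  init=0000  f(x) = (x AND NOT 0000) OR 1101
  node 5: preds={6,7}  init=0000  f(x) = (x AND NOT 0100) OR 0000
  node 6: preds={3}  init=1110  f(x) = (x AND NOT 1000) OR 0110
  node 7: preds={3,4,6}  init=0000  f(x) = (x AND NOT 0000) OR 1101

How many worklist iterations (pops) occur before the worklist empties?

14

Trace (14 dequeues):
  [1] u=0 | in 0000 | out 0000 | ==
  [2] u=1 | in 0000 | out 0100 | prev 0000 | push {}
  [3] u=2 | in 1110 | out 1111 | prev 0000 | push {0}
  [4] u=3 | in 1110 | out 1111 | prev 0000 | push {}
  [5] u=4 | in 1111 | out 1111 | prev 0000 | push {1}
  [6] u=5 | in 1110 | out 1010 | prev 0000 | push {}
  [7] u=6 | in 1111 | out 1111 | prev 1110 | push {2,3,4,5}
  [8] u=7 | in 1111 | out 1111 | prev 0000 | push {}
  [9] u=0 | in 1111 | out 1111 | prev 0000 | push {}
  [10] u=1 | in 1111 | out 0100 | ==
  [11] u=2 | in 1111 | out 1111 | ==
  [12] u=3 | in 1111 | out 1111 | ==
  [13] u=4 | in 1111 | out 1111 | ==
  [14] u=5 | in 1111 | out 1011 | prev 1010 | push {}

Converged values:
  [0] 1111
  [1] 0100
  [2] 1111
  [3] 1111
  [4] 1111
  [5] 1011
  [6] 1111
  [7] 1111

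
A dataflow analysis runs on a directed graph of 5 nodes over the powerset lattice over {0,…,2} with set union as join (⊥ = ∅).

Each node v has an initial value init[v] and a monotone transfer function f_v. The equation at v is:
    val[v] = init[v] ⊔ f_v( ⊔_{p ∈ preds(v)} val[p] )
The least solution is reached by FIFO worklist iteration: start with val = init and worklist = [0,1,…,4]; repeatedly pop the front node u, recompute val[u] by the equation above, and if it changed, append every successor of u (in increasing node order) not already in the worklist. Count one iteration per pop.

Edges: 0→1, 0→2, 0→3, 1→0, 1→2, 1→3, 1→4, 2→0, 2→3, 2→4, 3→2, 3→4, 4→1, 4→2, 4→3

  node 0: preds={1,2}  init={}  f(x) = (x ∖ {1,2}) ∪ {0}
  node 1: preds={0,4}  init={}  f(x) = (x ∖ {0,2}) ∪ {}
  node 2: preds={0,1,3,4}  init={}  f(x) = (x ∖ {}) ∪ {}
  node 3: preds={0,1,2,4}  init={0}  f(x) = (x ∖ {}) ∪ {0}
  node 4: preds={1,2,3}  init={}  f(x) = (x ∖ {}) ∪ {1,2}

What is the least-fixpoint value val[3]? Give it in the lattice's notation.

{0,1,2}

Worklist (12 pops):
  #1 pop 0: in={} → {0} (was {}); enqueue []
  #2 pop 1: in={0} → {} (no change)
  #3 pop 2: in={0} → {0} (was {}); enqueue [0]
  #4 pop 3: in={0} → {0} (no change)
  #5 pop 4: in={0} → {0,1,2} (was {}); enqueue [1,2,3]
  #6 pop 0: in={0} → {0} (no change)
  #7 pop 1: in={0,1,2} → {1} (was {}); enqueue [0,4]
  #8 pop 2: in={0,1,2} → {0,1,2} (was {0}); enqueue []
  #9 pop 3: in={0,1,2} → {0,1,2} (was {0}); enqueue [2]
  #10 pop 0: in={0,1,2} → {0} (no change)
  #11 pop 4: in={0,1,2} → {0,1,2} (no change)
  #12 pop 2: in={0,1,2} → {0,1,2} (no change)

Fixpoint:
  val[0] = {0}
  val[1] = {1}
  val[2] = {0,1,2}
  val[3] = {0,1,2}
  val[4] = {0,1,2}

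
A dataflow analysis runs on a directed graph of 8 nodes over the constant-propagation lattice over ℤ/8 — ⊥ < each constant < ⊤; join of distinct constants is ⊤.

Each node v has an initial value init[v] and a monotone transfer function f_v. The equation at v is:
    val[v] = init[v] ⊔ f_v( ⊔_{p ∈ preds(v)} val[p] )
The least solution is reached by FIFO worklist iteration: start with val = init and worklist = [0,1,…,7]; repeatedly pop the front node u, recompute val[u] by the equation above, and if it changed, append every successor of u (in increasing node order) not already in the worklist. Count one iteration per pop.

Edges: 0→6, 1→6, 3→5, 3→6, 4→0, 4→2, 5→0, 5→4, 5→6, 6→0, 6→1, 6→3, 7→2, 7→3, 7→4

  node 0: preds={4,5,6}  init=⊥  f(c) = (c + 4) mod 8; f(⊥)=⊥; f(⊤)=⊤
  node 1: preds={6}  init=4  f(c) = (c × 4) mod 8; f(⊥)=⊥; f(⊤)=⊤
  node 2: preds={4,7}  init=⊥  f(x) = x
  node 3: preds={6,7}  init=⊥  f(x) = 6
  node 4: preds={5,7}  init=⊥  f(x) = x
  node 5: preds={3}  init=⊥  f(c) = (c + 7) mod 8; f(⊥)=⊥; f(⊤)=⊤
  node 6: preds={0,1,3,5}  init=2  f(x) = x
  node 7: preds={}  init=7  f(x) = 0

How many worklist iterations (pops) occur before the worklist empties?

16

Trace (16 dequeues):
  [1] u=0 | in 2 | out 6 | prev ⊥ | push {}
  [2] u=1 | in 2 | out ⊤ | prev 4 | push {}
  [3] u=2 | in 7 | out 7 | prev ⊥ | push {}
  [4] u=3 | in ⊤ | out 6 | prev ⊥ | push {}
  [5] u=4 | in 7 | out 7 | prev ⊥ | push {0,2}
  [6] u=5 | in 6 | out 5 | prev ⊥ | push {4}
  [7] u=6 | in ⊤ | out ⊤ | prev 2 | push {1,3}
  [8] u=7 | in ⊥ | out ⊤ | prev 7 | push {}
  [9] u=0 | in ⊤ | out ⊤ | prev 6 | push {6}
  [10] u=2 | in ⊤ | out ⊤ | prev 7 | push {}
  [11] u=4 | in ⊤ | out ⊤ | prev 7 | push {0,2}
  [12] u=1 | in ⊤ | out ⊤ | ==
  [13] u=3 | in ⊤ | out 6 | ==
  [14] u=6 | in ⊤ | out ⊤ | ==
  [15] u=0 | in ⊤ | out ⊤ | ==
  [16] u=2 | in ⊤ | out ⊤ | ==

Converged values:
  [0] ⊤
  [1] ⊤
  [2] ⊤
  [3] 6
  [4] ⊤
  [5] 5
  [6] ⊤
  [7] ⊤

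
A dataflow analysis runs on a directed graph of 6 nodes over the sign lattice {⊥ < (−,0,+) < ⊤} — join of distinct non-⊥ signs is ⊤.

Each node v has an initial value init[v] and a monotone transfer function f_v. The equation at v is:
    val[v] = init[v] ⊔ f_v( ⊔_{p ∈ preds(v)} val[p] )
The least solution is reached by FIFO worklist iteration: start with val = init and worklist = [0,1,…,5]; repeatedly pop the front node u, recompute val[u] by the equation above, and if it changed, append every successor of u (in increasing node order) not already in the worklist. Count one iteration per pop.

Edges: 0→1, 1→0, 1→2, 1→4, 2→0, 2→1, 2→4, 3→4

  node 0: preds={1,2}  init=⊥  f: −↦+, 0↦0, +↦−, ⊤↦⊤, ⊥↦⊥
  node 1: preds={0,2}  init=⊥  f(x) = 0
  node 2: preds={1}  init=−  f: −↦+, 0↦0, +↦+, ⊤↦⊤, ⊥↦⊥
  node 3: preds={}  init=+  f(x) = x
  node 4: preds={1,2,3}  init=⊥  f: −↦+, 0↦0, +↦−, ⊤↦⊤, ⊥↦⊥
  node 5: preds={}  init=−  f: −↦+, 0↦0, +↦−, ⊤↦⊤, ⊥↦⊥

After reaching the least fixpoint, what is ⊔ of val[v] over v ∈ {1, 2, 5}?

Iteration log — 8 steps:
  step 1. node 0  ⊔preds=−  new=+  old=⊥  +wl: 
  step 2. node 1  ⊔preds=⊤  new=0  old=⊥  +wl: 0
  step 3. node 2  ⊔preds=0  new=⊤  old=−  +wl: 1
  step 4. node 3  ⊔preds=⊥  new=+  stable
  step 5. node 4  ⊔preds=⊤  new=⊤  old=⊥  +wl: 
  step 6. node 5  ⊔preds=⊥  new=−  stable
  step 7. node 0  ⊔preds=⊤  new=⊤  old=+  +wl: 
  step 8. node 1  ⊔preds=⊤  new=0  stable

Least fixpoint reached:
  node 0: ⊤
  node 1: 0
  node 2: ⊤
  node 3: +
  node 4: ⊤
  node 5: −

⊤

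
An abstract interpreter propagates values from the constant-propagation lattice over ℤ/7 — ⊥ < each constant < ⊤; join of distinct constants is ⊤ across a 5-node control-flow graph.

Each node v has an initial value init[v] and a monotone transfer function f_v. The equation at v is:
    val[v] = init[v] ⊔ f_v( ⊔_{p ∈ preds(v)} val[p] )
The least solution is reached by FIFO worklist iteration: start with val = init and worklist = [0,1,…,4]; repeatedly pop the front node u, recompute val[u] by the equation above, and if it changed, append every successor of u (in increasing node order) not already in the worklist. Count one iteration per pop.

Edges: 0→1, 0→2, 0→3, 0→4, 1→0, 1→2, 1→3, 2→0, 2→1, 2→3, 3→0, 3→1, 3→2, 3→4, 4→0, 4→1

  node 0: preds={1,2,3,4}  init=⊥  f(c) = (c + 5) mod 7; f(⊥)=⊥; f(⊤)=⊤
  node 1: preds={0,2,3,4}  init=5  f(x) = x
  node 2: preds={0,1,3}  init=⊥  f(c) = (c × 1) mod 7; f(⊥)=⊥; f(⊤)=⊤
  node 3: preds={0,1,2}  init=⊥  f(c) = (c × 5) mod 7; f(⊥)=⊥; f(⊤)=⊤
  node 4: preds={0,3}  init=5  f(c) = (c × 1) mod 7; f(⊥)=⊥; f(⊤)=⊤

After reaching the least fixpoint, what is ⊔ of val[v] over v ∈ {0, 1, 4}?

⊤

Iteration log — 10 steps:
  step 1. node 0  ⊔preds=5  new=3  old=⊥  +wl: 
  step 2. node 1  ⊔preds=⊤  new=⊤  old=5  +wl: 0
  step 3. node 2  ⊔preds=⊤  new=⊤  old=⊥  +wl: 1
  step 4. node 3  ⊔preds=⊤  new=⊤  old=⊥  +wl: 2
  step 5. node 4  ⊔preds=⊤  new=⊤  old=5  +wl: 
  step 6. node 0  ⊔preds=⊤  new=⊤  old=3  +wl: 3,4
  step 7. node 1  ⊔preds=⊤  new=⊤  stable
  step 8. node 2  ⊔preds=⊤  new=⊤  stable
  step 9. node 3  ⊔preds=⊤  new=⊤  stable
  step 10. node 4  ⊔preds=⊤  new=⊤  stable

Least fixpoint reached:
  node 0: ⊤
  node 1: ⊤
  node 2: ⊤
  node 3: ⊤
  node 4: ⊤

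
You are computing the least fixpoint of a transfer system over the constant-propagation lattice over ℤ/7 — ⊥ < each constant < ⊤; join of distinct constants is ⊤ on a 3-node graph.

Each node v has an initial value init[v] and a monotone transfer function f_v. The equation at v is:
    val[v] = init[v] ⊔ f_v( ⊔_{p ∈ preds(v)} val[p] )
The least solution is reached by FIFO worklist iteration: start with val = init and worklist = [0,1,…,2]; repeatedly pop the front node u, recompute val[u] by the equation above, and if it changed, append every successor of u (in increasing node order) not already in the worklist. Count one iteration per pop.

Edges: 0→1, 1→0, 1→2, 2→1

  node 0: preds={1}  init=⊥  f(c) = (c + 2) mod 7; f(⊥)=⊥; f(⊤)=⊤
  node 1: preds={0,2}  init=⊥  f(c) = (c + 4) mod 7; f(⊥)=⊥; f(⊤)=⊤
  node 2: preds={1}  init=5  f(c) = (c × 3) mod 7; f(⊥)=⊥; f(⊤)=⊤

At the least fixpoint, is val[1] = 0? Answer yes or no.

no

Worklist (8 pops):
  #1 pop 0: in=⊥ → ⊥ (no change)
  #2 pop 1: in=5 → 2 (was ⊥); enqueue [0]
  #3 pop 2: in=2 → ⊤ (was 5); enqueue [1]
  #4 pop 0: in=2 → 4 (was ⊥); enqueue []
  #5 pop 1: in=⊤ → ⊤ (was 2); enqueue [0,2]
  #6 pop 0: in=⊤ → ⊤ (was 4); enqueue [1]
  #7 pop 2: in=⊤ → ⊤ (no change)
  #8 pop 1: in=⊤ → ⊤ (no change)

Fixpoint:
  val[0] = ⊤
  val[1] = ⊤
  val[2] = ⊤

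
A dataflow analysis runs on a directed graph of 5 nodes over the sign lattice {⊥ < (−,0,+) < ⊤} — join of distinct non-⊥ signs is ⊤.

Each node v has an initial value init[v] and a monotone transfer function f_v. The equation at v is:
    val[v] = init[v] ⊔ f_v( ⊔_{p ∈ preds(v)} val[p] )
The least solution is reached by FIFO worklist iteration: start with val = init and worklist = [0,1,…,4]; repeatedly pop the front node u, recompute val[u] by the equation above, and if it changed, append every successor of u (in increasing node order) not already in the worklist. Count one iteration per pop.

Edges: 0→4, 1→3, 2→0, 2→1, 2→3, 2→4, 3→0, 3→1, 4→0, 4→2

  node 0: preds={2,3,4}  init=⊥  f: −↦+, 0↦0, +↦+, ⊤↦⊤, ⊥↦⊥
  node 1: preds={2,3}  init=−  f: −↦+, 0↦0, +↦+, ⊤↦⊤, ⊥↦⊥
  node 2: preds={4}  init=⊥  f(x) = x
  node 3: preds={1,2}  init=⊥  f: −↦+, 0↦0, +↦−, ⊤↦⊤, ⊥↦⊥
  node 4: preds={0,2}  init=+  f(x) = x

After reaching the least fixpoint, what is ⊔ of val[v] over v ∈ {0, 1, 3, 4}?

⊤

Iteration log — 15 steps:
  step 1. node 0  ⊔preds=+  new=+  old=⊥  +wl: 
  step 2. node 1  ⊔preds=⊥  new=−  stable
  step 3. node 2  ⊔preds=+  new=+  old=⊥  +wl: 0,1
  step 4. node 3  ⊔preds=⊤  new=⊤  old=⊥  +wl: 
  step 5. node 4  ⊔preds=+  new=+  stable
  step 6. node 0  ⊔preds=⊤  new=⊤  old=+  +wl: 4
  step 7. node 1  ⊔preds=⊤  new=⊤  old=−  +wl: 3
  step 8. node 4  ⊔preds=⊤  new=⊤  old=+  +wl: 0,2
  step 9. node 3  ⊔preds=⊤  new=⊤  stable
  step 10. node 0  ⊔preds=⊤  new=⊤  stable
  step 11. node 2  ⊔preds=⊤  new=⊤  old=+  +wl: 0,1,3,4
  step 12. node 0  ⊔preds=⊤  new=⊤  stable
  step 13. node 1  ⊔preds=⊤  new=⊤  stable
  step 14. node 3  ⊔preds=⊤  new=⊤  stable
  step 15. node 4  ⊔preds=⊤  new=⊤  stable

Least fixpoint reached:
  node 0: ⊤
  node 1: ⊤
  node 2: ⊤
  node 3: ⊤
  node 4: ⊤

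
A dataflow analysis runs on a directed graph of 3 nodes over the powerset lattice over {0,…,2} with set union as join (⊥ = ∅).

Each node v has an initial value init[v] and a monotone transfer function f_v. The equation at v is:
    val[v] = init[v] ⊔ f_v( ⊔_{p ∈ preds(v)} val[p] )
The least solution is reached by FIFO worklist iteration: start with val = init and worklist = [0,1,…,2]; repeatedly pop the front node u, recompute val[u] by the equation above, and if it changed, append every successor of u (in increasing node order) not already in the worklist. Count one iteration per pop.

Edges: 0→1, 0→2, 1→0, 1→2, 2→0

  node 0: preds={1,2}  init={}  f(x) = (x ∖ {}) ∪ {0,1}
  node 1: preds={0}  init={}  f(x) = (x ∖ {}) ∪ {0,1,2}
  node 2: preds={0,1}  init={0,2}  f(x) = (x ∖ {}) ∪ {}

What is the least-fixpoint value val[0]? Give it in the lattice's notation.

{0,1,2}

Iteration log — 4 steps:
  step 1. node 0  ⊔preds={0,2}  new={0,1,2}  old={}  +wl: 
  step 2. node 1  ⊔preds={0,1,2}  new={0,1,2}  old={}  +wl: 0
  step 3. node 2  ⊔preds={0,1,2}  new={0,1,2}  old={0,2}  +wl: 
  step 4. node 0  ⊔preds={0,1,2}  new={0,1,2}  stable

Least fixpoint reached:
  node 0: {0,1,2}
  node 1: {0,1,2}
  node 2: {0,1,2}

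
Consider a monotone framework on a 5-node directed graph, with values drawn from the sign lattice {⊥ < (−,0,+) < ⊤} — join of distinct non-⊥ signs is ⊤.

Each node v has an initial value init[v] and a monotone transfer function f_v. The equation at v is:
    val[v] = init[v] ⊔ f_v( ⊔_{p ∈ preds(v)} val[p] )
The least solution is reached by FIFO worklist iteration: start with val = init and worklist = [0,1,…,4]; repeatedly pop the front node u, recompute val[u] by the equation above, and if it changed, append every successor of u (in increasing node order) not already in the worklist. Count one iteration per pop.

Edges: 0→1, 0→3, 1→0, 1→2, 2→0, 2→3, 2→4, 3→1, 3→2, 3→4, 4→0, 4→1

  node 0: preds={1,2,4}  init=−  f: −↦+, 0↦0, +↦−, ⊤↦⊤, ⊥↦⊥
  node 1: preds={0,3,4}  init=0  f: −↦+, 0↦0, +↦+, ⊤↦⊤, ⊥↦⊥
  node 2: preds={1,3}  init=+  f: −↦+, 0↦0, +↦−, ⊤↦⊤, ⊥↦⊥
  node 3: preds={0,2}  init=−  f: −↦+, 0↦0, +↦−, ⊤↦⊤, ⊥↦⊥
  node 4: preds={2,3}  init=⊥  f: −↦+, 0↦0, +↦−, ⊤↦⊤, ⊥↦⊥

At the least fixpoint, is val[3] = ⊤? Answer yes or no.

Trace (8 dequeues):
  [1] u=0 | in ⊤ | out ⊤ | prev − | push {}
  [2] u=1 | in ⊤ | out ⊤ | prev 0 | push {0}
  [3] u=2 | in ⊤ | out ⊤ | prev + | push {}
  [4] u=3 | in ⊤ | out ⊤ | prev − | push {1,2}
  [5] u=4 | in ⊤ | out ⊤ | prev ⊥ | push {}
  [6] u=0 | in ⊤ | out ⊤ | ==
  [7] u=1 | in ⊤ | out ⊤ | ==
  [8] u=2 | in ⊤ | out ⊤ | ==

Converged values:
  [0] ⊤
  [1] ⊤
  [2] ⊤
  [3] ⊤
  [4] ⊤

yes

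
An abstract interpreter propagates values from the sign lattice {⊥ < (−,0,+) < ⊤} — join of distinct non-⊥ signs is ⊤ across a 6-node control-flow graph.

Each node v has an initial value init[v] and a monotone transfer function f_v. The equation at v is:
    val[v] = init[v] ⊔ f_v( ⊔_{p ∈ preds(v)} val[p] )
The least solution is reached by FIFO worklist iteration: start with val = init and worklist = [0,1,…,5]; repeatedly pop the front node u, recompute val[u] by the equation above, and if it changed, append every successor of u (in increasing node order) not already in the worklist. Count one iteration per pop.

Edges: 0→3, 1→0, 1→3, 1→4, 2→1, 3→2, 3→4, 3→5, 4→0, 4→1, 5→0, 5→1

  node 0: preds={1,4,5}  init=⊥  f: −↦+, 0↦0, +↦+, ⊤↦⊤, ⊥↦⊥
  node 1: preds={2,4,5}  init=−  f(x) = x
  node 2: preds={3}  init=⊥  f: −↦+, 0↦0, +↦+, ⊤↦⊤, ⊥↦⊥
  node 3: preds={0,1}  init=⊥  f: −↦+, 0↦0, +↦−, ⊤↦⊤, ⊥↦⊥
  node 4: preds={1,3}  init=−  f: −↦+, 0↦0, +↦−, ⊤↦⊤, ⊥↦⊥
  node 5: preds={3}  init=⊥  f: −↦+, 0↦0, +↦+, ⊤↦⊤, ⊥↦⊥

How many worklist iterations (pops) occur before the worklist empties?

Trace (12 dequeues):
  [1] u=0 | in − | out + | prev ⊥ | push {}
  [2] u=1 | in − | out − | ==
  [3] u=2 | in ⊥ | out ⊥ | ==
  [4] u=3 | in ⊤ | out ⊤ | prev ⊥ | push {2}
  [5] u=4 | in ⊤ | out ⊤ | prev − | push {0,1}
  [6] u=5 | in ⊤ | out ⊤ | prev ⊥ | push {}
  [7] u=2 | in ⊤ | out ⊤ | prev ⊥ | push {}
  [8] u=0 | in ⊤ | out ⊤ | prev + | push {3}
  [9] u=1 | in ⊤ | out ⊤ | prev − | push {0,4}
  [10] u=3 | in ⊤ | out ⊤ | ==
  [11] u=0 | in ⊤ | out ⊤ | ==
  [12] u=4 | in ⊤ | out ⊤ | ==

Converged values:
  [0] ⊤
  [1] ⊤
  [2] ⊤
  [3] ⊤
  [4] ⊤
  [5] ⊤

12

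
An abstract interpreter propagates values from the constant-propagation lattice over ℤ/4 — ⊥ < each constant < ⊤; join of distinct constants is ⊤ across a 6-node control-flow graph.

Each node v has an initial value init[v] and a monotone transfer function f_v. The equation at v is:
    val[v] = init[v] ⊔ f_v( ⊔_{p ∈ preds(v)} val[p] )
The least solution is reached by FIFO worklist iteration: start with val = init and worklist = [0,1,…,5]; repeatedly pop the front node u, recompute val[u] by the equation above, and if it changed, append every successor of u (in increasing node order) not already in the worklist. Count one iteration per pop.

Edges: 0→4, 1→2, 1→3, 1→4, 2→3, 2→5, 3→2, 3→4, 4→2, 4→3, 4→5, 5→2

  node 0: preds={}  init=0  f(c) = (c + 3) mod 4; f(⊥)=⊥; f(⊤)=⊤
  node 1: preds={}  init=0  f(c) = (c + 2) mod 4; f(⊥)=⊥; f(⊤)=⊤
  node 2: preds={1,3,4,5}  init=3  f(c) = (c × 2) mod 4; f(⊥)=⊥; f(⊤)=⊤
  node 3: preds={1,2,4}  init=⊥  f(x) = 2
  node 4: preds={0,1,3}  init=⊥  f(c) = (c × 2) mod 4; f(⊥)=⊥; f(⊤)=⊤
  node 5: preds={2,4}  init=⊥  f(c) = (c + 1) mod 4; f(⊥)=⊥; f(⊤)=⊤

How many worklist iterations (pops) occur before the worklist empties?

8

Iteration log — 8 steps:
  step 1. node 0  ⊔preds=⊥  new=0  stable
  step 2. node 1  ⊔preds=⊥  new=0  stable
  step 3. node 2  ⊔preds=0  new=⊤  old=3  +wl: 
  step 4. node 3  ⊔preds=⊤  new=2  old=⊥  +wl: 2
  step 5. node 4  ⊔preds=⊤  new=⊤  old=⊥  +wl: 3
  step 6. node 5  ⊔preds=⊤  new=⊤  old=⊥  +wl: 
  step 7. node 2  ⊔preds=⊤  new=⊤  stable
  step 8. node 3  ⊔preds=⊤  new=2  stable

Least fixpoint reached:
  node 0: 0
  node 1: 0
  node 2: ⊤
  node 3: 2
  node 4: ⊤
  node 5: ⊤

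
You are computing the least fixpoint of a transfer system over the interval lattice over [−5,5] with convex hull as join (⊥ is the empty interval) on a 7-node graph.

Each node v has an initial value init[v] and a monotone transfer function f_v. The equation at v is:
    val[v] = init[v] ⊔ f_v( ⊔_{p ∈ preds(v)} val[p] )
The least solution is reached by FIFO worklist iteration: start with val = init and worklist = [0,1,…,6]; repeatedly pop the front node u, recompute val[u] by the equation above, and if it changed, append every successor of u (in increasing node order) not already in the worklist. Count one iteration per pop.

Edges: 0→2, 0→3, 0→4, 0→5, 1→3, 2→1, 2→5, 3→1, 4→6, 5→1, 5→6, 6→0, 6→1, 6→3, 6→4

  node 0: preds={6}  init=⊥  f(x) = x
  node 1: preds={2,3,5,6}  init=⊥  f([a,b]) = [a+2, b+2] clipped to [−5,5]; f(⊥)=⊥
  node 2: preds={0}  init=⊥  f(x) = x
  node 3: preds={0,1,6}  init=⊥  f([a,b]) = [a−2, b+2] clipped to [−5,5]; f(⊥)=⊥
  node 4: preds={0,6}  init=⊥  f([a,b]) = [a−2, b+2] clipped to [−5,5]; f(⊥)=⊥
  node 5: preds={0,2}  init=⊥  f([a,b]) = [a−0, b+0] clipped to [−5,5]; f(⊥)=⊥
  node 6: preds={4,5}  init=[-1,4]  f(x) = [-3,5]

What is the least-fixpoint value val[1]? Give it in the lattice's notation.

[-3,5]

Worklist (16 pops):
  #1 pop 0: in=[-1,4] → [-1,4] (was ⊥); enqueue []
  #2 pop 1: in=[-1,4] → [1,5] (was ⊥); enqueue []
  #3 pop 2: in=[-1,4] → [-1,4] (was ⊥); enqueue [1]
  #4 pop 3: in=[-1,5] → [-3,5] (was ⊥); enqueue []
  #5 pop 4: in=[-1,4] → [-3,5] (was ⊥); enqueue []
  #6 pop 5: in=[-1,4] → [-1,4] (was ⊥); enqueue []
  #7 pop 6: in=[-3,5] → [-3,5] (was [-1,4]); enqueue [0,3,4]
  #8 pop 1: in=[-3,5] → [-1,5] (was [1,5]); enqueue []
  #9 pop 0: in=[-3,5] → [-3,5] (was [-1,4]); enqueue [2,5]
  #10 pop 3: in=[-3,5] → [-5,5] (was [-3,5]); enqueue [1]
  #11 pop 4: in=[-3,5] → [-5,5] (was [-3,5]); enqueue [6]
  #12 pop 2: in=[-3,5] → [-3,5] (was [-1,4]); enqueue []
  #13 pop 5: in=[-3,5] → [-3,5] (was [-1,4]); enqueue []
  #14 pop 1: in=[-5,5] → [-3,5] (was [-1,5]); enqueue [3]
  #15 pop 6: in=[-5,5] → [-3,5] (no change)
  #16 pop 3: in=[-3,5] → [-5,5] (no change)

Fixpoint:
  val[0] = [-3,5]
  val[1] = [-3,5]
  val[2] = [-3,5]
  val[3] = [-5,5]
  val[4] = [-5,5]
  val[5] = [-3,5]
  val[6] = [-3,5]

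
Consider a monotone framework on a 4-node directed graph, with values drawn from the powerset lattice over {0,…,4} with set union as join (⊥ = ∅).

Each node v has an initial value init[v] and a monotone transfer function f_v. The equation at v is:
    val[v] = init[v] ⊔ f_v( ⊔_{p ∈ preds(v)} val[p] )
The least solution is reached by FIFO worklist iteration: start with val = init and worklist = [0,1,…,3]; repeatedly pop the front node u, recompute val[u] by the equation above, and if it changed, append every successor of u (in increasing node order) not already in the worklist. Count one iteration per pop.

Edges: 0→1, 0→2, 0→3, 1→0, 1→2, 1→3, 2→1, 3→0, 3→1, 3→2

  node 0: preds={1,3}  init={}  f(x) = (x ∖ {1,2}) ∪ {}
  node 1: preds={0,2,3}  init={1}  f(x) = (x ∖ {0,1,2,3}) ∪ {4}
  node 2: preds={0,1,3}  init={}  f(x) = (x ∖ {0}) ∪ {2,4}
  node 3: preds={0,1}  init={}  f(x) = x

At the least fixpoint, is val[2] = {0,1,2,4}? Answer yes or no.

no

Iteration log — 8 steps:
  step 1. node 0  ⊔preds={1}  new={}  stable
  step 2. node 1  ⊔preds={}  new={1,4}  old={1}  +wl: 0
  step 3. node 2  ⊔preds={1,4}  new={1,2,4}  old={}  +wl: 1
  step 4. node 3  ⊔preds={1,4}  new={1,4}  old={}  +wl: 2
  step 5. node 0  ⊔preds={1,4}  new={4}  old={}  +wl: 3
  step 6. node 1  ⊔preds={1,2,4}  new={1,4}  stable
  step 7. node 2  ⊔preds={1,4}  new={1,2,4}  stable
  step 8. node 3  ⊔preds={1,4}  new={1,4}  stable

Least fixpoint reached:
  node 0: {4}
  node 1: {1,4}
  node 2: {1,2,4}
  node 3: {1,4}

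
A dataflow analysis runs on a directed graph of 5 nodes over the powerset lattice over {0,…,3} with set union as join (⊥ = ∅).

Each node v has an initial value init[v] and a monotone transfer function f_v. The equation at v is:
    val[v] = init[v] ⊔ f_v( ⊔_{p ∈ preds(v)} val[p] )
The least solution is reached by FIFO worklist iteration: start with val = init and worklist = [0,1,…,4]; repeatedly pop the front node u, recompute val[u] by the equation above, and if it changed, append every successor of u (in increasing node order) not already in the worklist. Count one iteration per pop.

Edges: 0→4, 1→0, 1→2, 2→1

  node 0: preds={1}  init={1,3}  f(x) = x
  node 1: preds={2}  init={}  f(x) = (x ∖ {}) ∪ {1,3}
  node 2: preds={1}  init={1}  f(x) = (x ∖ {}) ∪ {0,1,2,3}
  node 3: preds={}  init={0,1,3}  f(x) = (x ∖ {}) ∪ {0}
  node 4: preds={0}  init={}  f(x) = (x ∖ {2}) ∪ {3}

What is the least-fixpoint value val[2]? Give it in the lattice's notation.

{0,1,2,3}

Trace (10 dequeues):
  [1] u=0 | in {} | out {1,3} | ==
  [2] u=1 | in {1} | out {1,3} | prev {} | push {0}
  [3] u=2 | in {1,3} | out {0,1,2,3} | prev {1} | push {1}
  [4] u=3 | in {} | out {0,1,3} | ==
  [5] u=4 | in {1,3} | out {1,3} | prev {} | push {}
  [6] u=0 | in {1,3} | out {1,3} | ==
  [7] u=1 | in {0,1,2,3} | out {0,1,2,3} | prev {1,3} | push {0,2}
  [8] u=0 | in {0,1,2,3} | out {0,1,2,3} | prev {1,3} | push {4}
  [9] u=2 | in {0,1,2,3} | out {0,1,2,3} | ==
  [10] u=4 | in {0,1,2,3} | out {0,1,3} | prev {1,3} | push {}

Converged values:
  [0] {0,1,2,3}
  [1] {0,1,2,3}
  [2] {0,1,2,3}
  [3] {0,1,3}
  [4] {0,1,3}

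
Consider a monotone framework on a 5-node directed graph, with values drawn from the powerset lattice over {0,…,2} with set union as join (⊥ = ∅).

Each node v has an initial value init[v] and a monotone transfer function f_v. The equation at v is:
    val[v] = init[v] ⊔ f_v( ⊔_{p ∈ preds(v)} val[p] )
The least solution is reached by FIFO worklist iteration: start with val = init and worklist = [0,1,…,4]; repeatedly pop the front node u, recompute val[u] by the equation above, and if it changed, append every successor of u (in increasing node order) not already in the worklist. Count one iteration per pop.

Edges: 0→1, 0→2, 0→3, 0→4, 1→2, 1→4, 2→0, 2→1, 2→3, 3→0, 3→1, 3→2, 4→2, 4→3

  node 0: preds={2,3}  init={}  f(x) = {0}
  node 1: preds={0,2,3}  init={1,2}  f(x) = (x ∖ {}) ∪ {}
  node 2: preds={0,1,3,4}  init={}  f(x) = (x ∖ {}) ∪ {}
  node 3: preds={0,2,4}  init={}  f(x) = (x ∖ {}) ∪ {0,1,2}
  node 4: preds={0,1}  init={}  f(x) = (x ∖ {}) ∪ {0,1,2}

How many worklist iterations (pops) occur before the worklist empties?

Worklist (9 pops):
  #1 pop 0: in={} → {0} (was {}); enqueue []
  #2 pop 1: in={0} → {0,1,2} (was {1,2}); enqueue []
  #3 pop 2: in={0,1,2} → {0,1,2} (was {}); enqueue [0,1]
  #4 pop 3: in={0,1,2} → {0,1,2} (was {}); enqueue [2]
  #5 pop 4: in={0,1,2} → {0,1,2} (was {}); enqueue [3]
  #6 pop 0: in={0,1,2} → {0} (no change)
  #7 pop 1: in={0,1,2} → {0,1,2} (no change)
  #8 pop 2: in={0,1,2} → {0,1,2} (no change)
  #9 pop 3: in={0,1,2} → {0,1,2} (no change)

Fixpoint:
  val[0] = {0}
  val[1] = {0,1,2}
  val[2] = {0,1,2}
  val[3] = {0,1,2}
  val[4] = {0,1,2}

9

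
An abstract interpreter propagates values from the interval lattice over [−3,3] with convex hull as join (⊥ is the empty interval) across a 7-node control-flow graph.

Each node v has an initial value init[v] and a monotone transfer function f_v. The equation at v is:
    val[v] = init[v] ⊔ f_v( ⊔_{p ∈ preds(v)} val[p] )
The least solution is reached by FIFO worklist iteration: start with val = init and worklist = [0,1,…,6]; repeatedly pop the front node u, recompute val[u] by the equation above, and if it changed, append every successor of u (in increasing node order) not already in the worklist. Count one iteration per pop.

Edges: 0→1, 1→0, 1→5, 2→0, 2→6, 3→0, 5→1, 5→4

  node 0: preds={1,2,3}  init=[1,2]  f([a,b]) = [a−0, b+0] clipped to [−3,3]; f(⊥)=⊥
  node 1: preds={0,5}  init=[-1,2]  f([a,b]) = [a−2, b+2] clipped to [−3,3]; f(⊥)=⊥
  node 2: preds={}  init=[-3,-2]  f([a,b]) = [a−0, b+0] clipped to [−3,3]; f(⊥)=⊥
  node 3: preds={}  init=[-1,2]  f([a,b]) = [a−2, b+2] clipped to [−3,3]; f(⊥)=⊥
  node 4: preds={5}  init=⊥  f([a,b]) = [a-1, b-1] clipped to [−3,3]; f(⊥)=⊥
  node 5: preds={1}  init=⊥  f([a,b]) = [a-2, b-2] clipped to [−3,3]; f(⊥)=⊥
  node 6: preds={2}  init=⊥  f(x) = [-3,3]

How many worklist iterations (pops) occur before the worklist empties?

10

Worklist (10 pops):
  #1 pop 0: in=[-3,2] → [-3,2] (was [1,2]); enqueue []
  #2 pop 1: in=[-3,2] → [-3,3] (was [-1,2]); enqueue [0]
  #3 pop 2: in=⊥ → [-3,-2] (no change)
  #4 pop 3: in=⊥ → [-1,2] (no change)
  #5 pop 4: in=⊥ → ⊥ (no change)
  #6 pop 5: in=[-3,3] → [-3,1] (was ⊥); enqueue [1,4]
  #7 pop 6: in=[-3,-2] → [-3,3] (was ⊥); enqueue []
  #8 pop 0: in=[-3,3] → [-3,3] (was [-3,2]); enqueue []
  #9 pop 1: in=[-3,3] → [-3,3] (no change)
  #10 pop 4: in=[-3,1] → [-3,0] (was ⊥); enqueue []

Fixpoint:
  val[0] = [-3,3]
  val[1] = [-3,3]
  val[2] = [-3,-2]
  val[3] = [-1,2]
  val[4] = [-3,0]
  val[5] = [-3,1]
  val[6] = [-3,3]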